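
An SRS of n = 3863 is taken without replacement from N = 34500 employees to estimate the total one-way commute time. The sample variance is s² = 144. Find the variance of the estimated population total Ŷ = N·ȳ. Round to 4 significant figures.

Var(Ŷ) = N²·Var(ȳ) = N²·(1 − n/N)·s²/n.
f = 3863/34500 = 0.11197101; Var(ȳ) = 0.88802899·144/3863 = 0.033102815.
Var(Ŷ) = 34500² · 0.033102815 = 3.9400626 × 10^7.

3.940 × 10^7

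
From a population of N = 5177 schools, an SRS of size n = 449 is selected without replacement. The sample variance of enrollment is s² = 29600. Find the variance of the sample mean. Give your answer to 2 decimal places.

60.21

Under SRS without replacement, Var(ȳ) = (1 − f)·s²/n with f = n/N = 449/5177 = 0.08672977.
Var(ȳ) = (1 − 0.08672977)·29600/449 = 0.91327023·65.924276 = 60.206679.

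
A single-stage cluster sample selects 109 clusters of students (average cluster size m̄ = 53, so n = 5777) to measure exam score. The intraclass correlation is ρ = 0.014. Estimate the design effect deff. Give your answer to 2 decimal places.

deff = 1 + (53 − 1)·0.014 = 1 + 0.728 = 1.728.

1.73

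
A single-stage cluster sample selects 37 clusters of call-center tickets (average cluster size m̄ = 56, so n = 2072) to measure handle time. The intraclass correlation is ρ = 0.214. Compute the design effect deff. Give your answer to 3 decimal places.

12.770

deff = 1 + (56 − 1)·0.214 = 1 + 11.77 = 12.77.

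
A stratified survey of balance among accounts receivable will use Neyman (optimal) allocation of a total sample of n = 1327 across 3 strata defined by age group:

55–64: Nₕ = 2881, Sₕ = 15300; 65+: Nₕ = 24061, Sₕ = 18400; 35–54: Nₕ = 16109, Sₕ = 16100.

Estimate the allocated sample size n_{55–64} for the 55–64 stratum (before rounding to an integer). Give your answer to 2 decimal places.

Neyman allocation: nₕ = n·NₕSₕ / Σⱼ NⱼSⱼ.
Σ NⱼSⱼ = 2881·15300 + 24061·18400 + 16109·16100 = 7.461566 × 10^8.
n_{55–64} = 1327·2881·15300 / (7.461566 × 10^8) = 78.39.

78.39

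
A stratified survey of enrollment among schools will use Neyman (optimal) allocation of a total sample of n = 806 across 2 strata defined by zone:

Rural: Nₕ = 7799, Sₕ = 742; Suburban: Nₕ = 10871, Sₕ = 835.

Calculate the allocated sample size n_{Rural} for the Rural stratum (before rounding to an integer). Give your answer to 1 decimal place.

Neyman allocation: nₕ = n·NₕSₕ / Σⱼ NⱼSⱼ.
Σ NⱼSⱼ = 7799·742 + 10871·835 = 1.4864143 × 10^7.
n_{Rural} = 806·7799·742 / (1.4864143 × 10^7) = 313.8.

313.8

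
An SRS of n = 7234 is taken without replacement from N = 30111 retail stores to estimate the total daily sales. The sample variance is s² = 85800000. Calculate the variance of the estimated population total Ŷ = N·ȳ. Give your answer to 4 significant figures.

8.170 × 10^12

Var(Ŷ) = N²·Var(ȳ) = N²·(1 − n/N)·s²/n.
f = 7234/30111 = 0.24024443; Var(ȳ) = 0.75975557·85800000/7234 = 9011.201.
Var(Ŷ) = 30111² · 9011.201 = 8.1702065 × 10^12.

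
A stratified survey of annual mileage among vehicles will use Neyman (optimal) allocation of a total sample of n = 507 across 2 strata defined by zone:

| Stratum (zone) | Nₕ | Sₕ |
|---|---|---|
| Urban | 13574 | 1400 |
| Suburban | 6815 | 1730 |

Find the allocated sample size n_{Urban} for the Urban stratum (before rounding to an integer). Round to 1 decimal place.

312.9

Neyman allocation: nₕ = n·NₕSₕ / Σⱼ NⱼSⱼ.
Σ NⱼSⱼ = 13574·1400 + 6815·1730 = 3.079355 × 10^7.
n_{Urban} = 507·13574·1400 / (3.079355 × 10^7) = 312.9.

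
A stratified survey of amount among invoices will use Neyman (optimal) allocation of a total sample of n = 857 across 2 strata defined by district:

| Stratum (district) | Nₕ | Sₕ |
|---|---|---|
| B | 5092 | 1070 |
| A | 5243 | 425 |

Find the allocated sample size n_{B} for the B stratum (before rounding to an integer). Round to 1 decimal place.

608.2

Neyman allocation: nₕ = n·NₕSₕ / Σⱼ NⱼSⱼ.
Σ NⱼSⱼ = 5092·1070 + 5243·425 = 7.676715 × 10^6.
n_{B} = 857·5092·1070 / (7.676715 × 10^6) = 608.2.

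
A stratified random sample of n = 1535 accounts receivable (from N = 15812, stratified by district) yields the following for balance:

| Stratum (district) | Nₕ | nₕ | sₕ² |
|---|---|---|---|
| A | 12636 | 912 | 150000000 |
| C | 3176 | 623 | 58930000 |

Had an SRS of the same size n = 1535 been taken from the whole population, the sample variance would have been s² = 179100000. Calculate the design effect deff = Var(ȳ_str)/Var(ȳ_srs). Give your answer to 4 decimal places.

0.9542

Var(ȳ_str) = Σ Wₕ²(1−fₕ)sₕ²/nₕ with Wₕ = Nₕ/15812:
  A: (12636/15812)²·(1−912/12636)·150000000/912 = 97455.922
  C: (3176/15812)²·(1−623/3176)·58930000/623 = 3067.652
  → Var(ȳ_str) = 100523.57.
Var(ȳ_srs) = (1 − 1535/15812)·179100000/1535 = 105350.68.
deff = 100523.57 / 105350.68 = 0.9542.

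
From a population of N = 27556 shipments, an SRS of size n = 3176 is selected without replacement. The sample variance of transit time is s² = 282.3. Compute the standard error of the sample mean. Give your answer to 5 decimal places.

0.28043

Under SRS without replacement, Var(ȳ) = (1 − f)·s²/n with f = n/N = 3176/27556 = 0.11525621.
Var(ȳ) = (1 − 0.11525621)·282.3/3176 = 0.88474379·0.08888539 = 0.078640798.
SE(ȳ) = √(0.078640798) = 0.28043.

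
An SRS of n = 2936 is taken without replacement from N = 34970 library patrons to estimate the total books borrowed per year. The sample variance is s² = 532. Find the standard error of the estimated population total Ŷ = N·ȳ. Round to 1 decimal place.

Var(Ŷ) = N²·Var(ȳ) = N²·(1 − n/N)·s²/n.
f = 2936/34970 = 0.08395768; Var(ȳ) = 0.91604232·532/2936 = 0.16598587.
Var(Ŷ) = 34970² · 0.16598587 = 2.0298427 × 10^8.
SE(Ŷ) = √(2.0298427 × 10^8) = 14247.3.

14247.3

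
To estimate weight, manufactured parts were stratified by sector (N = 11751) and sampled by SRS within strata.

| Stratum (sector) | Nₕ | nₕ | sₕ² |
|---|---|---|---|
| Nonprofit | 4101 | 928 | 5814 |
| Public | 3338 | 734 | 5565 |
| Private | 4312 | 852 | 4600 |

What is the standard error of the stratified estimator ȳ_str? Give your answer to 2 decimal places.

1.28

Var(ȳ_str) = Σₕ Wₕ²(1 − fₕ)sₕ²/nₕ with Wₕ = Nₕ/N, N = 11751.
Nonprofit: Wₕ = 0.34899158; term = 0.34899158²·(1 − 0.22628627)·5814/928 = 0.59038762.
Public: Wₕ = 0.28406093; term = 0.28406093²·(1 − 0.21989215)·5565/734 = 0.47725091.
Private: Wₕ = 0.36694749; term = 0.36694749²·(1 − 0.19758813)·4600/852 = 0.58334225.
Sum = 1.6509808.
SE = √(1.6509808) = 1.28.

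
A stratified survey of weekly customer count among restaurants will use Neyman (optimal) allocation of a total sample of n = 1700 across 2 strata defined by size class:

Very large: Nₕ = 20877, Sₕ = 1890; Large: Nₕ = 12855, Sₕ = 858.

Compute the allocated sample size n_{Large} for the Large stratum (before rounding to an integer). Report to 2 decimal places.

Neyman allocation: nₕ = n·NₕSₕ / Σⱼ NⱼSⱼ.
Σ NⱼSⱼ = 20877·1890 + 12855·858 = 5.048712 × 10^7.
n_{Large} = 1700·12855·858 / (5.048712 × 10^7) = 371.39.

371.39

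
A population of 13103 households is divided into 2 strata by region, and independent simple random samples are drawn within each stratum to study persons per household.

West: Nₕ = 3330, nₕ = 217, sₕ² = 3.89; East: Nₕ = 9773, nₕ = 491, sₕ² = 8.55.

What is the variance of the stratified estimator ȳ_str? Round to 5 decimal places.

0.01028

Var(ȳ_str) = Σₕ Wₕ²(1 − fₕ)sₕ²/nₕ with Wₕ = Nₕ/N, N = 13103.
West: Wₕ = 0.25414027; term = 0.25414027²·(1 − 0.06516517)·3.89/217 = 0.00108236.
East: Wₕ = 0.74585973; term = 0.74585973²·(1 − 0.05024046)·8.55/491 = 0.0092005249.
Sum = 0.010282885.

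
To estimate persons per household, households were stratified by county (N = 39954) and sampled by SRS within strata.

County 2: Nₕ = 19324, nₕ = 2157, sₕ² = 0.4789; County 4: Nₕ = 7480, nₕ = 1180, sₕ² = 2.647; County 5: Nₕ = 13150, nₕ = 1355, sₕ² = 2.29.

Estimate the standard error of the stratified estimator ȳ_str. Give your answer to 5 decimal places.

Var(ȳ_str) = Σₕ Wₕ²(1 − fₕ)sₕ²/nₕ with Wₕ = Nₕ/N, N = 39954.
County 2: Wₕ = 0.48365620; term = 0.48365620²·(1 − 0.11162285)·0.4789/2157 = 4.6138726 × 10^-5.
County 4: Wₕ = 0.18721530; term = 0.18721530²·(1 − 0.15775401)·2.647/1180 = 6.6220667 × 10^-5.
County 5: Wₕ = 0.32912850; term = 0.32912850²·(1 − 0.10304183)·2.29/1355 = 1.6420991 × 10^-4.
Sum = 2.765693 × 10^-4.
SE = √(2.765693 × 10^-4) = 0.01663.

0.01663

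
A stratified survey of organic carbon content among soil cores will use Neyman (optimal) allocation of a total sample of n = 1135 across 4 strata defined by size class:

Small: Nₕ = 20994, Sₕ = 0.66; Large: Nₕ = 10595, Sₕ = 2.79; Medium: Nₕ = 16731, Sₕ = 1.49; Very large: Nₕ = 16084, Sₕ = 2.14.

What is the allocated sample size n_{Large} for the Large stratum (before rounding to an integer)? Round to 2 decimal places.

Neyman allocation: nₕ = n·NₕSₕ / Σⱼ NⱼSⱼ.
Σ NⱼSⱼ = 20994·0.66 + 10595·2.79 + 16731·1.49 + 16084·2.14 = 102765.04.
n_{Large} = 1135·10595·2.79 / 102765.04 = 326.48.

326.48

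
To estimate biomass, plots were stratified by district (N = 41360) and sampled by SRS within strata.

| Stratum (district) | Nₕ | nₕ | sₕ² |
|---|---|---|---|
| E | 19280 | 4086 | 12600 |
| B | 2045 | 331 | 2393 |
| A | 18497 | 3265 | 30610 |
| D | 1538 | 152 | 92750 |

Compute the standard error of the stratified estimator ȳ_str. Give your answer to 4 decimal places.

1.6874

Var(ȳ_str) = Σₕ Wₕ²(1 − fₕ)sₕ²/nₕ with Wₕ = Nₕ/N, N = 41360.
E: Wₕ = 0.46615087; term = 0.46615087²·(1 − 0.21192946)·12600/4086 = 0.52806851.
B: Wₕ = 0.04944391; term = 0.04944391²·(1 − 0.16185819)·2393/331 = 0.014813503.
A: Wₕ = 0.44721954; term = 0.44721954²·(1 − 0.17651511)·30610/3265 = 1.5441067.
D: Wₕ = 0.03718569; term = 0.03718569²·(1 − 0.09882965)·92750/152 = 0.76037676.
Sum = 2.8473655.
SE = √(2.8473655) = 1.6874.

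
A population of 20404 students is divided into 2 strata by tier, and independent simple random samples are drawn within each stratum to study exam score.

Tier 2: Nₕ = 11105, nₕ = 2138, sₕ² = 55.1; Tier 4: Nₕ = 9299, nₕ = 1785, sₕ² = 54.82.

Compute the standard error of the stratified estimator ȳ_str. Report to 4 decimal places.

Var(ȳ_str) = Σₕ Wₕ²(1 − fₕ)sₕ²/nₕ with Wₕ = Nₕ/N, N = 20404.
Tier 2: Wₕ = 0.54425603; term = 0.54425603²·(1 − 0.19252589)·55.1/2138 = 0.0061642324.
Tier 4: Wₕ = 0.45574397; term = 0.45574397²·(1 − 0.19195612)·54.82/1785 = 0.0051543941.
Sum = 0.011318627.
SE = √(0.011318627) = 0.1064.

0.1064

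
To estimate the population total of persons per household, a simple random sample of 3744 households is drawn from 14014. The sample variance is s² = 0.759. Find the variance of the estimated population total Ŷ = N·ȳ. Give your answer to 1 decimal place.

Var(Ŷ) = N²·Var(ȳ) = N²·(1 − n/N)·s²/n.
f = 3744/14014 = 0.26716141; Var(ȳ) = 0.73283859·0.759/3744 = 1.4856423 × 10^-4.
Var(Ŷ) = 14014² · (1.4856423 × 10^-4) = 29176.855.

29176.9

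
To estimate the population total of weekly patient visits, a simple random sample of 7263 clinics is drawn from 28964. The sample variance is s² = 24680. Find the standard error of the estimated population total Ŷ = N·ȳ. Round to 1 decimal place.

Var(Ŷ) = N²·Var(ȳ) = N²·(1 − n/N)·s²/n.
f = 7263/28964 = 0.25075956; Var(ȳ) = 0.74924044·24680/7263 = 2.5459526.
Var(Ŷ) = 28964² · 2.5459526 = 2.1358335 × 10^9.
SE(Ŷ) = √(2.1358335 × 10^9) = 46215.1.

46215.1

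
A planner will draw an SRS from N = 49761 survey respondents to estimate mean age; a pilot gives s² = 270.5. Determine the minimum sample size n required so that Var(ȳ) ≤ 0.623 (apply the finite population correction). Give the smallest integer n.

Without fpc, n₀ = s²/D = 270.5/0.623 = 434.1894.
With fpc, (1 − n/N)·s²/n ≤ D requires n ≥ n₀/(1 + n₀/N) = 434.1894/(1 + 434.1894/49761) = 430.4337.
Rounding up, n = 431.

431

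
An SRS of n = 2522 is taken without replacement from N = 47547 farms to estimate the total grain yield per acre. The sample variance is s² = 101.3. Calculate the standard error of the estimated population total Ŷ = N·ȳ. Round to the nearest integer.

Var(Ŷ) = N²·Var(ȳ) = N²·(1 − n/N)·s²/n.
f = 2522/47547 = 0.05304225; Var(ȳ) = 0.94695775·101.3/2522 = 0.038036011.
Var(Ŷ) = 47547² · 0.038036011 = 8.5988665 × 10^7.
SE(Ŷ) = √(8.5988665 × 10^7) = 9273.

9273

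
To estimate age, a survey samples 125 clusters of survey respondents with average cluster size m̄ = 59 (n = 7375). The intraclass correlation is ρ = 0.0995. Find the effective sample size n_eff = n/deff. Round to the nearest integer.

1089

deff = 1 + (59 − 1)·0.0995 = 1 + 5.771 = 6.771.
n_eff = 7375 / 6.771 = 1089.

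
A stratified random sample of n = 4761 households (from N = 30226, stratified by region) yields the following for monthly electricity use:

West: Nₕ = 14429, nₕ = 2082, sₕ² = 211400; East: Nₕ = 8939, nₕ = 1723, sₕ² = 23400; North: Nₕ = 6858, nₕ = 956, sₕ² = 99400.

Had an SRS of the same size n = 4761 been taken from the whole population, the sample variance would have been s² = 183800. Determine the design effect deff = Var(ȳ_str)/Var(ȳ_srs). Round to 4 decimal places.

0.7799

Var(ȳ_str) = Σ Wₕ²(1−fₕ)sₕ²/nₕ with Wₕ = Nₕ/30226:
  West: (14429/30226)²·(1−2082/14429)·211400/2082 = 19.79979
  East: (8939/30226)²·(1−1723/8939)·23400/1723 = 0.95885886
  North: (6858/30226)²·(1−956/6858)·99400/956 = 4.6064231
  → Var(ȳ_str) = 25.365072.
Var(ȳ_srs) = (1 − 4761/30226)·183800/4761 = 32.524477.
deff = 25.365072 / 32.524477 = 0.7799.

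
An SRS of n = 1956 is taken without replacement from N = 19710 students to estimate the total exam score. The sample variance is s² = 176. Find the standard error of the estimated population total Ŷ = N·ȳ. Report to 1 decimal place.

5611.3

Var(Ŷ) = N²·Var(ȳ) = N²·(1 − n/N)·s²/n.
f = 1956/19710 = 0.09923896; Var(ȳ) = 0.90076104·176/1956 = 0.081050073.
Var(Ŷ) = 19710² · 0.081050073 = 3.1486665 × 10^7.
SE(Ŷ) = √(3.1486665 × 10^7) = 5611.3.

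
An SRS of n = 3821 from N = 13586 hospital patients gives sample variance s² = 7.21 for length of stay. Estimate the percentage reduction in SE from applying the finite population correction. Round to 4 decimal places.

15.2206

f = n/N = 3821/13586 = 0.28124540.
SE_no-fpc = √(s²/n) = 0.043438929; SE_fpc = √((1−f)s²/n) = 0.036827262.
Ratio = √(1−f) = 0.84779396. Reduction = 100·(1 − 0.84779396) = 15.2206%.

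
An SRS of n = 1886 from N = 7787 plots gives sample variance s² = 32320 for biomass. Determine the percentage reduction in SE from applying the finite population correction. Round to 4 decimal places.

f = n/N = 1886/7787 = 0.24219854.
SE_no-fpc = √(s²/n) = 4.1396615; SE_fpc = √((1−f)s²/n) = 3.6036496.
Ratio = √(1−f) = 0.87051793. Reduction = 100·(1 − 0.87051793) = 12.9482%.

12.9482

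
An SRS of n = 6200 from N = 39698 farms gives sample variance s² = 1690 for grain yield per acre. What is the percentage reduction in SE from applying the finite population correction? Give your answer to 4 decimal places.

8.1403

f = n/N = 6200/39698 = 0.15617915.
SE_no-fpc = √(s²/n) = 0.52209256; SE_fpc = √((1−f)s²/n) = 0.47959278.
Ratio = √(1−f) = 0.91859722. Reduction = 100·(1 − 0.91859722) = 8.1403%.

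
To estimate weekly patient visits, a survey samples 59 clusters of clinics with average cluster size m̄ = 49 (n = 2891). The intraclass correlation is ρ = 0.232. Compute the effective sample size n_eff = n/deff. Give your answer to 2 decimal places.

238.22

deff = 1 + (49 − 1)·0.232 = 1 + 11.136 = 12.136.
n_eff = 2891 / 12.136 = 238.22.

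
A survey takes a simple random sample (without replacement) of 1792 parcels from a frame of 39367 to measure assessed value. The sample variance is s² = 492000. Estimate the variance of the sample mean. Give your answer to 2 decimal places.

262.06

Under SRS without replacement, Var(ȳ) = (1 − f)·s²/n with f = n/N = 1792/39367 = 0.04552036.
Var(ȳ) = (1 − 0.04552036)·492000/1792 = 0.95447964·274.55357 = 262.05579.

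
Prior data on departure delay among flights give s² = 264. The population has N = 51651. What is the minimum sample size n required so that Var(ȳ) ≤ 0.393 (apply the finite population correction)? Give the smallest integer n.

Without fpc, n₀ = s²/D = 264/0.393 = 671.7557.
With fpc, (1 − n/N)·s²/n ≤ D requires n ≥ n₀/(1 + n₀/N) = 671.7557/(1 + 671.7557/51651) = 663.1312.
Rounding up, n = 664.

664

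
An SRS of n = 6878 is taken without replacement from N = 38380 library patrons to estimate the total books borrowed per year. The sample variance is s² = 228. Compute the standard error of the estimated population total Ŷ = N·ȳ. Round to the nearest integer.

Var(Ŷ) = N²·Var(ȳ) = N²·(1 − n/N)·s²/n.
f = 6878/38380 = 0.17920792; Var(ȳ) = 0.82079208·228/6878 = 0.027208577.
Var(Ŷ) = 38380² · 0.027208577 = 4.0078898 × 10^7.
SE(Ŷ) = √(4.0078898 × 10^7) = 6331.

6331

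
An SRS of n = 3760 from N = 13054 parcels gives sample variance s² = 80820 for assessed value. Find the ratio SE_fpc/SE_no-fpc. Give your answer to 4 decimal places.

0.8438

f = n/N = 3760/13054 = 0.28803432.
SE_no-fpc = √(s²/n) = 4.6362356; SE_fpc = √((1−f)s²/n) = 3.9119656.
Ratio = √(1−f) = 0.84378059.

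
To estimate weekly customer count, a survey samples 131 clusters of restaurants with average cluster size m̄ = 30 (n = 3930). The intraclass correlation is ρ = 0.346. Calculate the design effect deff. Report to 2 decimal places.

11.03

deff = 1 + (30 − 1)·0.346 = 1 + 10.034 = 11.034.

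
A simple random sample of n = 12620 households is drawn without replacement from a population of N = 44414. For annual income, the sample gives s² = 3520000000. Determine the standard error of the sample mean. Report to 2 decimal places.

446.84

Under SRS without replacement, Var(ȳ) = (1 − f)·s²/n with f = n/N = 12620/44414 = 0.28414464.
Var(ȳ) = (1 − 0.28414464)·3520000000/12620 = 0.71585536·278922.35 = 199668.06.
SE(ȳ) = √(199668.06) = 446.84.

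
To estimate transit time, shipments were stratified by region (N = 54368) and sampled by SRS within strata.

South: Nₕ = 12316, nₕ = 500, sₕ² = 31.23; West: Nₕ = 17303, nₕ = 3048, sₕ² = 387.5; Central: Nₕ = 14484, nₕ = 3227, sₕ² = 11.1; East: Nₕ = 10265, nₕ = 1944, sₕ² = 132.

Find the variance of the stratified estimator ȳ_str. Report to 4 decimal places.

0.0158

Var(ȳ_str) = Σₕ Wₕ²(1 − fₕ)sₕ²/nₕ with Wₕ = Nₕ/N, N = 54368.
South: Wₕ = 0.22653031; term = 0.22653031²·(1 − 0.04059760)·31.23/500 = 0.003075073.
West: Wₕ = 0.31825706; term = 0.31825706²·(1 − 0.17615442)·387.5/3048 = 0.010608614.
Central: Wₕ = 0.26640671; term = 0.26640671²·(1 − 0.22279757)·11.1/3227 = 1.8973545 × 10^-4.
East: Wₕ = 0.18880592; term = 0.18880592²·(1 − 0.18938139)·132/1944 = 0.0019621194.
Sum = 0.015835542.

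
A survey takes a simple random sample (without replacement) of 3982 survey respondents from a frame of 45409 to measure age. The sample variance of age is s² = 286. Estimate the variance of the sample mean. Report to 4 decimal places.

Under SRS without replacement, Var(ȳ) = (1 − f)·s²/n with f = n/N = 3982/45409 = 0.08769187.
Var(ȳ) = (1 − 0.08769187)·286/3982 = 0.91230813·0.071823204 = 0.065524894.

0.0655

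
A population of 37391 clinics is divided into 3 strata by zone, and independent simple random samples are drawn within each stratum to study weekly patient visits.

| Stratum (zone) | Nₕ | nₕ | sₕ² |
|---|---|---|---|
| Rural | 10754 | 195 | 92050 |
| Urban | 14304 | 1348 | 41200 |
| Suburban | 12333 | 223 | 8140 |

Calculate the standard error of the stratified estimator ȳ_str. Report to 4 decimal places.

6.8037

Var(ȳ_str) = Σₕ Wₕ²(1 − fₕ)sₕ²/nₕ with Wₕ = Nₕ/N, N = 37391.
Rural: Wₕ = 0.28760932; term = 0.28760932²·(1 − 0.01813279)·92050/195 = 38.339623.
Urban: Wₕ = 0.38255195; term = 0.38255195²·(1 − 0.09423937)·41200/1348 = 4.0513672.
Suburban: Wₕ = 0.32983873; term = 0.32983873²·(1 − 0.01808157)·8140/223 = 3.8994042.
Sum = 46.290394.
SE = √(46.290394) = 6.8037.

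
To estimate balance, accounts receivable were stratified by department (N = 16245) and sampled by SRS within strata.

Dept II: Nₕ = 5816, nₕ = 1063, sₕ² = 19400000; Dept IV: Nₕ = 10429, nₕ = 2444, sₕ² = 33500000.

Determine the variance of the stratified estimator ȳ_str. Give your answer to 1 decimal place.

6237.1

Var(ȳ_str) = Σₕ Wₕ²(1 − fₕ)sₕ²/nₕ with Wₕ = Nₕ/N, N = 16245.
Dept II: Wₕ = 0.35801785; term = 0.35801785²·(1 − 0.18277166)·19400000/1063 = 1911.7066.
Dept IV: Wₕ = 0.64198215; term = 0.64198215²·(1 − 0.23434653)·33500000/2444 = 4325.355.
Sum = 6237.0616.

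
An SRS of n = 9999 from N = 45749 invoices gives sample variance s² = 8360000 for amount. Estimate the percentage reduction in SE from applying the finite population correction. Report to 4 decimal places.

11.6010

f = n/N = 9999/45749 = 0.21856215.
SE_no-fpc = √(s²/n) = 28.91511; SE_fpc = √((1−f)s²/n) = 25.560661.
Ratio = √(1−f) = 0.88398973. Reduction = 100·(1 − 0.88398973) = 11.6010%.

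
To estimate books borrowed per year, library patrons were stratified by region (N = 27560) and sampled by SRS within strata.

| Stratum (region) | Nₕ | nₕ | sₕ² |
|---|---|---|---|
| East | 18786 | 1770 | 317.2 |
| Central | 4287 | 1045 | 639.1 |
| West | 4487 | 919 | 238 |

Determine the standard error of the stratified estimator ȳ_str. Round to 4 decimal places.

0.3034

Var(ȳ_str) = Σₕ Wₕ²(1 − fₕ)sₕ²/nₕ with Wₕ = Nₕ/N, N = 27560.
East: Wₕ = 0.68164006; term = 0.68164006²·(1 − 0.09421910)·317.2/1770 = 0.075421173.
Central: Wₕ = 0.15555152; term = 0.15555152²·(1 − 0.24376021)·639.1/1045 = 0.011190786.
West: Wₕ = 0.16280842; term = 0.16280842²·(1 − 0.20481391)·238/919 = 0.0054586335.
Sum = 0.092070593.
SE = √(0.092070593) = 0.3034.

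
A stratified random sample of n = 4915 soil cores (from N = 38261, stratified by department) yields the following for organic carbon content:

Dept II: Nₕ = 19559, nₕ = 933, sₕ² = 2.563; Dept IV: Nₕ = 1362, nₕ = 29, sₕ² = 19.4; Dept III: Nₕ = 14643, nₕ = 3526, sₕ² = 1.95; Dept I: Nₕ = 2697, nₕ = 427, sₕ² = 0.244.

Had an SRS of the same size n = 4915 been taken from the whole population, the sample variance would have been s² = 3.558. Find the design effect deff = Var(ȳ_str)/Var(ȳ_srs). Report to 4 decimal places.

2.4998

Var(ȳ_str) = Σ Wₕ²(1−fₕ)sₕ²/nₕ with Wₕ = Nₕ/38261:
  Dept II: (19559/38261)²·(1−933/19559)·2.563/933 = 6.8362915 × 10^-4
  Dept IV: (1362/38261)²·(1−29/1362)·19.4/29 = 8.2965657 × 10^-4
  Dept III: (14643/38261)²·(1−3526/14643)·1.95/3526 = 6.1497483 × 10^-5
  Dept I: (2697/38261)²·(1−427/2697)·0.244/427 = 2.3897701 × 10^-6
  → Var(ȳ_str) = 0.001577173.
Var(ȳ_srs) = (1 − 4915/38261)·3.558/4915 = 6.3091354 × 10^-4.
deff = 0.001577173 / (6.3091354 × 10^-4) = 2.4998.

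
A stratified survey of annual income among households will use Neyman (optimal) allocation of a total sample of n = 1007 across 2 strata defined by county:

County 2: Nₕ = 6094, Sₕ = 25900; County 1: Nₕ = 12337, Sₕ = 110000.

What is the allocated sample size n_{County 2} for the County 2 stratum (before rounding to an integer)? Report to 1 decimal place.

104.9

Neyman allocation: nₕ = n·NₕSₕ / Σⱼ NⱼSⱼ.
Σ NⱼSⱼ = 6094·25900 + 12337·110000 = 1.5149046 × 10^9.
n_{County 2} = 1007·6094·25900 / (1.5149046 × 10^9) = 104.9.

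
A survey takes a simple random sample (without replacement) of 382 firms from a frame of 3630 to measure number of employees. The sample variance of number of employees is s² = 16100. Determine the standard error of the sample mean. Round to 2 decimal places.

6.14

Under SRS without replacement, Var(ȳ) = (1 − f)·s²/n with f = n/N = 382/3630 = 0.10523416.
Var(ȳ) = (1 − 0.10523416)·16100/382 = 0.89476584·42.146597 = 37.711335.
SE(ȳ) = √(37.711335) = 6.14.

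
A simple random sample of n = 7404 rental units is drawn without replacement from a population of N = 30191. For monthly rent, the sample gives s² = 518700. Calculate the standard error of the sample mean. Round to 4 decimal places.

7.2716

Under SRS without replacement, Var(ȳ) = (1 − f)·s²/n with f = n/N = 7404/30191 = 0.24523865.
Var(ȳ) = (1 − 0.24523865)·518700/7404 = 0.75476135·70.056726 = 52.876109.
SE(ȳ) = √(52.876109) = 7.2716.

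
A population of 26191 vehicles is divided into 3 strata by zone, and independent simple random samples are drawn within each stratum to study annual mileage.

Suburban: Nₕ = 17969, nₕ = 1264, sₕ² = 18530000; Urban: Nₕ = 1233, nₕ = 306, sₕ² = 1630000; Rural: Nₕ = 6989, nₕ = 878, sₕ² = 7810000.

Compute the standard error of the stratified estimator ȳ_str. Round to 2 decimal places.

Var(ȳ_str) = Σₕ Wₕ²(1 − fₕ)sₕ²/nₕ with Wₕ = Nₕ/N, N = 26191.
Suburban: Wₕ = 0.68607537; term = 0.68607537²·(1 − 0.07034337)·18530000/1264 = 6414.9692.
Urban: Wₕ = 0.04707724; term = 0.04707724²·(1 − 0.24817518)·1630000/306 = 8.8757452.
Rural: Wₕ = 0.26684739; term = 0.26684739²·(1 − 0.12562598)·7810000/878 = 553.83409.
Sum = 6977.679.
SE = √(6977.679) = 83.53.

83.53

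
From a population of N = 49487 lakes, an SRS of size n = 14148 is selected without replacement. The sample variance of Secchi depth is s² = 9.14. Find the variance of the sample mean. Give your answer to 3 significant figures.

4.61 × 10^-4

Under SRS without replacement, Var(ȳ) = (1 − f)·s²/n with f = n/N = 14148/49487 = 0.28589326.
Var(ȳ) = (1 − 0.28589326)·9.14/14148 = 0.71410674·6.4602771 × 10^-4 = 4.6133274 × 10^-4.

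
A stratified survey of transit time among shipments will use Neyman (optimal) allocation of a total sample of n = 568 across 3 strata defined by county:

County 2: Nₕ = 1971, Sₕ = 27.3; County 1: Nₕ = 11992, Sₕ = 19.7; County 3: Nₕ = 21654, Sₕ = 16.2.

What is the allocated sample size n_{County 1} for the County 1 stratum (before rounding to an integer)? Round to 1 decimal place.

209.4

Neyman allocation: nₕ = n·NₕSₕ / Σⱼ NⱼSⱼ.
Σ NⱼSⱼ = 1971·27.3 + 11992·19.7 + 21654·16.2 = 640845.5.
n_{County 1} = 568·11992·19.7 / 640845.5 = 209.4.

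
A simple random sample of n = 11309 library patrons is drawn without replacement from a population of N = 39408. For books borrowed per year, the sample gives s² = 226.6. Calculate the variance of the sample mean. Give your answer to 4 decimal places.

Under SRS without replacement, Var(ȳ) = (1 − f)·s²/n with f = n/N = 11309/39408 = 0.28697219.
Var(ȳ) = (1 − 0.28697219)·226.6/11309 = 0.71302781·0.020037139 = 0.014287037.

0.0143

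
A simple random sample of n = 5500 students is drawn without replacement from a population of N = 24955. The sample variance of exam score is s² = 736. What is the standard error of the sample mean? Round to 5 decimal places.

0.32299

Under SRS without replacement, Var(ȳ) = (1 − f)·s²/n with f = n/N = 5500/24955 = 0.22039671.
Var(ȳ) = (1 − 0.22039671)·736/5500 = 0.77960329·0.13381818 = 0.10432509.
SE(ȳ) = √(0.10432509) = 0.32299.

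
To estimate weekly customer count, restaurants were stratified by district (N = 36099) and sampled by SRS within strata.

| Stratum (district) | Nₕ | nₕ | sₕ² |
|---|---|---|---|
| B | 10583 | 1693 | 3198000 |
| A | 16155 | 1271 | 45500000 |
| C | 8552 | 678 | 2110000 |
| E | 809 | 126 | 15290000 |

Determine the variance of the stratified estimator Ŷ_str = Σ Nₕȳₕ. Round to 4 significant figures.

Var(Ŷ_str) = Σₕ Nₕ²(1 − fₕ)sₕ²/nₕ.
B: 10583²·(1 − 1693/10583)·3198000/1693 = 1.7771826 × 10^11.
A: 16155²·(1 − 1271/16155)·45500000/1271 = 8.607806 × 10^12.
C: 8552²·(1 − 678/8552)·2110000/678 = 2.0956361 × 10^11.
E: 809²·(1 − 126/809)·15290000/126 = 6.705114 × 10^10.
Sum = 9.062139 × 10^12.

9.062 × 10^12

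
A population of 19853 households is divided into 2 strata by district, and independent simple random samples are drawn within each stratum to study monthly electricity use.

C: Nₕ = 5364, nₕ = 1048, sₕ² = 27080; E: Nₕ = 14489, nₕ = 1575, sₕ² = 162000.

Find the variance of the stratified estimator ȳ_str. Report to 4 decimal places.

Var(ȳ_str) = Σₕ Wₕ²(1 − fₕ)sₕ²/nₕ with Wₕ = Nₕ/N, N = 19853.
C: Wₕ = 0.27018587; term = 0.27018587²·(1 − 0.19537658)·27080/1048 = 1.5177677.
E: Wₕ = 0.72981413; term = 0.72981413²·(1 − 0.10870315)·162000/1575 = 48.829398.
Sum = 50.347166.

50.3472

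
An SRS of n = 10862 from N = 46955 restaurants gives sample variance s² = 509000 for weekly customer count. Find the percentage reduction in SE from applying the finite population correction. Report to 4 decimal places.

f = n/N = 10862/46955 = 0.23132787.
SE_no-fpc = √(s²/n) = 6.8454814; SE_fpc = √((1−f)s²/n) = 6.0017038.
Ratio = √(1−f) = 0.87673949. Reduction = 100·(1 − 0.87673949) = 12.3261%.

12.3261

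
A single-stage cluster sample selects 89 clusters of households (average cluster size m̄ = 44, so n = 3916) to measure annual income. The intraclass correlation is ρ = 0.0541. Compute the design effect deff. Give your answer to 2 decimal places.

deff = 1 + (44 − 1)·0.0541 = 1 + 2.3263 = 3.3263.

3.33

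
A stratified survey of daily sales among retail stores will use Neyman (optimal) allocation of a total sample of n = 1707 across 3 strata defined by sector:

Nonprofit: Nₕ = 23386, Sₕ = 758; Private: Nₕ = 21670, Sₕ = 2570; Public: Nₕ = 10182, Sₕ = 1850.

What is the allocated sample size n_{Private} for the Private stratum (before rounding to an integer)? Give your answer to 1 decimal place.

Neyman allocation: nₕ = n·NₕSₕ / Σⱼ NⱼSⱼ.
Σ NⱼSⱼ = 23386·758 + 21670·2570 + 10182·1850 = 9.2255188 × 10^7.
n_{Private} = 1707·21670·2570 / (9.2255188 × 10^7) = 1030.5.

1030.5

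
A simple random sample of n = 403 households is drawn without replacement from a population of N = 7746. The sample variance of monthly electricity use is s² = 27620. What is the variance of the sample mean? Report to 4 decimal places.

64.9703

Under SRS without replacement, Var(ȳ) = (1 − f)·s²/n with f = n/N = 403/7746 = 0.05202685.
Var(ȳ) = (1 − 0.05202685)·27620/403 = 0.94797315·68.53598 = 64.970269.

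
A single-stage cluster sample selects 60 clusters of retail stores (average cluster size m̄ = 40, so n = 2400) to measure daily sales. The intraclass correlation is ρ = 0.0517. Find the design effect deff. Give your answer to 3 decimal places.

deff = 1 + (40 − 1)·0.0517 = 1 + 2.0163 = 3.0163.

3.016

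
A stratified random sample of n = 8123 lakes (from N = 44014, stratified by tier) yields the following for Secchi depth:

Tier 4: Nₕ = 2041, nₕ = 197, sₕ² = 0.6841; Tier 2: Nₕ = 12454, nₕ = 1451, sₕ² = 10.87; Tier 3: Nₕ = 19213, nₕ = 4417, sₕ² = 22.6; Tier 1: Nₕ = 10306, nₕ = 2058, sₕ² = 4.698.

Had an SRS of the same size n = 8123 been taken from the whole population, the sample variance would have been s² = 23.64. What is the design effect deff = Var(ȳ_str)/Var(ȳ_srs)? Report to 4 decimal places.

Var(ȳ_str) = Σ Wₕ²(1−fₕ)sₕ²/nₕ with Wₕ = Nₕ/44014:
  Tier 4: (2041/44014)²·(1−197/2041)·0.6841/197 = 6.7464547 × 10^-6
  Tier 2: (12454/44014)²·(1−1451/12454)·10.87/1451 = 5.2990794 × 10^-4
  Tier 3: (19213/44014)²·(1−4417/19213)·22.6/4417 = 7.5082525 × 10^-4
  Tier 1: (10306/44014)²·(1−2058/10306)·4.698/2058 = 1.0016702 × 10^-4
  → Var(ȳ_str) = 0.0013876467.
Var(ȳ_srs) = (1 − 8123/44014)·23.64/8123 = 0.002373153.
deff = 0.0013876467 / 0.002373153 = 0.5847.

0.5847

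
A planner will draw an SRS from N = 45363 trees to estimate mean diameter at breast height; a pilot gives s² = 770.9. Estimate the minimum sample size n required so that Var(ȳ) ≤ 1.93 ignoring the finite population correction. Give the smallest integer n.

Without fpc, n₀ = s²/D = 770.9/1.93 = 399.4301.
Rounding up, n = 400.

400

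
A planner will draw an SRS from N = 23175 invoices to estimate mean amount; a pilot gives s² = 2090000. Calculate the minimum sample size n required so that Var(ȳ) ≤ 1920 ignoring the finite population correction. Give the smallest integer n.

Without fpc, n₀ = s²/D = 2090000/1920 = 1088.5417.
Rounding up, n = 1089.

1089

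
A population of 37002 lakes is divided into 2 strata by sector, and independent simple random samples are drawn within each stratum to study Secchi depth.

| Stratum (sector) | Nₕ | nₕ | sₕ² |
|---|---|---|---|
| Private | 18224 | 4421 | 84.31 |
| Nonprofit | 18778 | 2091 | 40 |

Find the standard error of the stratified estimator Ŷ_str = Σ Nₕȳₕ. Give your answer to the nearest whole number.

Var(Ŷ_str) = Σₕ Nₕ²(1 − fₕ)sₕ²/nₕ.
Private: 18224²·(1 − 4421/18224)·84.31/4421 = 4.7970668 × 10^6.
Nonprofit: 18778²·(1 − 2091/18778)·40/2091 = 5.9942322 × 10^6.
Sum = 1.0791299 × 10^7.
SE = √(1.0791299 × 10^7) = 3285.

3285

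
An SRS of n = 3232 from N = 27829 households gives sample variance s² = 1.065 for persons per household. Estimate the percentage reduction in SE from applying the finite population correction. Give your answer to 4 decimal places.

5.9861

f = n/N = 3232/27829 = 0.11613784.
SE_no-fpc = √(s²/n) = 0.018152612; SE_fpc = √((1−f)s²/n) = 0.017065987.
Ratio = √(1−f) = 0.94013944. Reduction = 100·(1 − 0.94013944) = 5.9861%.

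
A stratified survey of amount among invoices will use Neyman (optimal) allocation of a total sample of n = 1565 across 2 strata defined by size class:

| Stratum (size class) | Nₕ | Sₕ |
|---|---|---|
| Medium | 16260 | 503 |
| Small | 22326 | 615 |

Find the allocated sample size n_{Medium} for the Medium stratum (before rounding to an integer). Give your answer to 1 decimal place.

584.2

Neyman allocation: nₕ = n·NₕSₕ / Σⱼ NⱼSⱼ.
Σ NⱼSⱼ = 16260·503 + 22326·615 = 2.190927 × 10^7.
n_{Medium} = 1565·16260·503 / (2.190927 × 10^7) = 584.2.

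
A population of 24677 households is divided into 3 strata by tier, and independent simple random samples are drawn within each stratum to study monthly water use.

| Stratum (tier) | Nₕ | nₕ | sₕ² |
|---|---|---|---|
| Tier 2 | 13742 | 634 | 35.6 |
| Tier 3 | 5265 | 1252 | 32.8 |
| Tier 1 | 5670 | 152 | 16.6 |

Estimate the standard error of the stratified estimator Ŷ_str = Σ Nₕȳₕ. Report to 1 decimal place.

3753.0

Var(Ŷ_str) = Σₕ Nₕ²(1 − fₕ)sₕ²/nₕ.
Tier 2: 13742²·(1 − 634/13742)·35.6/634 = 1.0114563 × 10^7.
Tier 3: 5265²·(1 − 1252/5265)·32.8/1252 = 553524.76.
Tier 1: 5670²·(1 − 152/5670)·16.6/152 = 3.4168763 × 10^6.
Sum = 1.4084964 × 10^7.
SE = √(1.4084964 × 10^7) = 3753.0.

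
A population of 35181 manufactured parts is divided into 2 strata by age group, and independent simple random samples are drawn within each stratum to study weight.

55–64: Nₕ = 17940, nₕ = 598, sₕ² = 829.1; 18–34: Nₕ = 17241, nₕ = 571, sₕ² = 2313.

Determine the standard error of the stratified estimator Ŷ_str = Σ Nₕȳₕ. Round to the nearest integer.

Var(Ŷ_str) = Σₕ Nₕ²(1 − fₕ)sₕ²/nₕ.
55–64: 17940²·(1 − 598/17940)·829.1/598 = 4.3134757 × 10^8.
18–34: 17241²·(1 − 571/17241)·2313/571 = 1.1642268 × 10^9.
Sum = 1.5955744 × 10^9.
SE = √(1.5955744 × 10^9) = 39945.

39945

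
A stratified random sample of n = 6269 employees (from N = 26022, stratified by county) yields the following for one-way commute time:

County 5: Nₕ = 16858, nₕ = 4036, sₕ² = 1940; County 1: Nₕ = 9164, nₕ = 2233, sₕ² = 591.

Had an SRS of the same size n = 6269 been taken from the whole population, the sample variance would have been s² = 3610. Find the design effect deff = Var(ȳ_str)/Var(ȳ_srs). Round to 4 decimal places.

Var(ȳ_str) = Σ Wₕ²(1−fₕ)sₕ²/nₕ with Wₕ = Nₕ/26022:
  County 5: (16858/26022)²·(1−4036/16858)·1940/4036 = 0.15343734
  County 1: (9164/26022)²·(1−2233/9164)·591/2233 = 0.024825522
  → Var(ȳ_str) = 0.17826286.
Var(ȳ_srs) = (1 − 6269/26022)·3610/6269 = 0.43712065.
deff = 0.17826286 / 0.43712065 = 0.4078.

0.4078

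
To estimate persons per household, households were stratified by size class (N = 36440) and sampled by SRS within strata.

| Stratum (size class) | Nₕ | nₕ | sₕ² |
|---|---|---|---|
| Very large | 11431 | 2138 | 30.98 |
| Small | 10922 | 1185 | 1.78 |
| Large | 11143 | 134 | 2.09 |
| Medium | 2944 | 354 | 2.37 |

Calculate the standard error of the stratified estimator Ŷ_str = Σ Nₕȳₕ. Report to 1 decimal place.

1914.0

Var(Ŷ_str) = Σₕ Nₕ²(1 − fₕ)sₕ²/nₕ.
Very large: 11431²·(1 − 2138/11431)·30.98/2138 = 1.5392667 × 10^6.
Small: 10922²·(1 − 1185/10922)·1.78/1185 = 159745.63.
Large: 11143²·(1 − 134/11143)·2.09/134 = 1.9133371 × 10^6.
Medium: 2944²·(1 − 354/2944)·2.37/354 = 51048.461.
Sum = 3.6633979 × 10^6.
SE = √(3.6633979 × 10^6) = 1914.0.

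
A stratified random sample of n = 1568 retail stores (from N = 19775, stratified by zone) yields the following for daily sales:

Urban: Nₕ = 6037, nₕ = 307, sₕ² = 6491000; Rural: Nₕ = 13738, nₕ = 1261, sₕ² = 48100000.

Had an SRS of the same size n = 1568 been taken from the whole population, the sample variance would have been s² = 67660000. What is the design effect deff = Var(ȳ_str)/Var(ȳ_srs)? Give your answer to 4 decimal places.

0.4679

Var(ȳ_str) = Σ Wₕ²(1−fₕ)sₕ²/nₕ with Wₕ = Nₕ/19775:
  Urban: (6037/19775)²·(1−307/6037)·6491000/307 = 1870.3206
  Rural: (13738/19775)²·(1−1261/13738)·48100000/1261 = 16719.785
  → Var(ȳ_str) = 18590.106.
Var(ȳ_srs) = (1 − 1568/19775)·67660000/1568 = 39729.018.
deff = 18590.106 / 39729.018 = 0.4679.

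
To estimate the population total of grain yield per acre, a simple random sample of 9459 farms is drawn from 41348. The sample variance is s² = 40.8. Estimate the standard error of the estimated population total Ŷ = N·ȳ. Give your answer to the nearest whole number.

2385

Var(Ŷ) = N²·Var(ȳ) = N²·(1 − n/N)·s²/n.
f = 9459/41348 = 0.22876560; Var(ȳ) = 0.77123440·40.8/9459 = 0.0033266057.
Var(Ŷ) = 41348² · 0.0033266057 = 5.6873551 × 10^6.
SE(Ŷ) = √(5.6873551 × 10^6) = 2385.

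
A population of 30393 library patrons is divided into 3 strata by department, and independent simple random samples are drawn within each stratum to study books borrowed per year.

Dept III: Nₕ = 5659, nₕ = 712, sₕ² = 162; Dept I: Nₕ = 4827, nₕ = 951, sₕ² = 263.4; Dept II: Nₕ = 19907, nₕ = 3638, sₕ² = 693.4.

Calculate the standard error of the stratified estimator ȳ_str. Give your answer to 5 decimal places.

0.28166

Var(ȳ_str) = Σₕ Wₕ²(1 − fₕ)sₕ²/nₕ with Wₕ = Nₕ/N, N = 30393.
Dept III: Wₕ = 0.18619419; term = 0.18619419²·(1 − 0.12581728)·162/712 = 0.0068955591.
Dept I: Wₕ = 0.15881947; term = 0.15881947²·(1 − 0.19701678)·263.4/951 = 0.0056098233.
Dept II: Wₕ = 0.65498635; term = 0.65498635²·(1 − 0.18274979)·693.4/3638 = 0.066825263.
Sum = 0.079330645.
SE = √(0.079330645) = 0.28166.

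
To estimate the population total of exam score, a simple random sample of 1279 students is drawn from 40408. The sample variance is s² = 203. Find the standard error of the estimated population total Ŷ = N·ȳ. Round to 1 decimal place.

15841.5

Var(Ŷ) = N²·Var(ȳ) = N²·(1 − n/N)·s²/n.
f = 1279/40408 = 0.03165215; Var(ȳ) = 0.96834785·203/1279 = 0.15369399.
Var(Ŷ) = 40408² · 0.15369399 = 2.5095254 × 10^8.
SE(Ŷ) = √(2.5095254 × 10^8) = 15841.5.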